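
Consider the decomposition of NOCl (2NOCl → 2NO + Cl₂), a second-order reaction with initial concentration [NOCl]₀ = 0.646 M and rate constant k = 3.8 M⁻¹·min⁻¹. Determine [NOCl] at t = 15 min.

0.01708 M

Step 1: For a second-order reaction: 1/[NOCl] = 1/[NOCl]₀ + kt
Step 2: 1/[NOCl] = 1/0.646 + 3.8 × 15
Step 3: 1/[NOCl] = 1.548 + 57 = 58.55
Step 4: [NOCl] = 1/58.55 = 0.01708 M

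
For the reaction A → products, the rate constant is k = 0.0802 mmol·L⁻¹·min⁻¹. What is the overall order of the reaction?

zeroth order (0)

Step 1: The units of k for an nth-order reaction are (concentration)^(1-n)·(time)⁻¹.
Step 2: Here k has units mmol·L⁻¹·min⁻¹, so the concentration exponent is 1.
Step 3: 1 - n = 1 ⇒ n = 0. The reaction is zeroth order.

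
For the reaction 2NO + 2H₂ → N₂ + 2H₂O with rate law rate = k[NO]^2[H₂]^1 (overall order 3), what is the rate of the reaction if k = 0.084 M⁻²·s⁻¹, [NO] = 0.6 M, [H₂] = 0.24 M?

0.007258 M/s

Step 1: The rate law is rate = k[NO]^2[H₂]^1, overall order = 2+1 = 3
Step 2: Substitute values: rate = 0.084 × (0.6)^2 × (0.24)^1
Step 3: rate = 0.084 × 0.36 × 0.24 = 0.0072576 M/s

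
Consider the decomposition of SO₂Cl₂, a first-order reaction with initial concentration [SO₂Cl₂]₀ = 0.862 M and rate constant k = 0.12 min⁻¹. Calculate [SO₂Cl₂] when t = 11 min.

0.2303 M

Step 1: For a first-order reaction: [SO₂Cl₂] = [SO₂Cl₂]₀ × e^(-kt)
Step 2: [SO₂Cl₂] = 0.862 × e^(-0.12 × 11)
Step 3: [SO₂Cl₂] = 0.862 × e^(-1.32)
Step 4: [SO₂Cl₂] = 0.862 × 0.267135 = 0.2303 M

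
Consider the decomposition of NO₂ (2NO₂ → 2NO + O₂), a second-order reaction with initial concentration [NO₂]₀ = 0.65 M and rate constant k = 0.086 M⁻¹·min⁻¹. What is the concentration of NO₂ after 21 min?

0.299 M

Step 1: For a second-order reaction: 1/[NO₂] = 1/[NO₂]₀ + kt
Step 2: 1/[NO₂] = 1/0.65 + 0.086 × 21
Step 3: 1/[NO₂] = 1.538 + 1.806 = 3.344
Step 4: [NO₂] = 1/3.344 = 0.299 M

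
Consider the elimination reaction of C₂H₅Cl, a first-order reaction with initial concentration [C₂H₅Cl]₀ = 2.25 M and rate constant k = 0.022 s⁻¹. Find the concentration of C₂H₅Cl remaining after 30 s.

1.163 M

Step 1: For a first-order reaction: [C₂H₅Cl] = [C₂H₅Cl]₀ × e^(-kt)
Step 2: [C₂H₅Cl] = 2.25 × e^(-0.022 × 30)
Step 3: [C₂H₅Cl] = 2.25 × e^(-0.66)
Step 4: [C₂H₅Cl] = 2.25 × 0.516851 = 1.163 M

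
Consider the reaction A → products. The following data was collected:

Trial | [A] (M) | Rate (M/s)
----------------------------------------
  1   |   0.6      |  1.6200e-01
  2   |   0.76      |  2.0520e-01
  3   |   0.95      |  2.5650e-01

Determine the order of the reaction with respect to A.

first order (1)

Step 1: Compare trials to find order n where rate₂/rate₁ = ([A]₂/[A]₁)^n
Step 2: rate₂/rate₁ = 2.0520e-01/1.6200e-01 = 1.267
Step 3: [A]₂/[A]₁ = 0.76/0.6 = 1.267
Step 4: n = ln(1.267)/ln(1.267) = 1.00 ≈ 1
Step 5: The reaction is first order in A.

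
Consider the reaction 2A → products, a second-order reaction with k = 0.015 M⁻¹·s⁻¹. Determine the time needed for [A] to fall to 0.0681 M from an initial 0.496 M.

844.5 s

Step 1: For second-order: t = (1/[A] - 1/[A]₀)/k
Step 2: t = (1/0.0681 - 1/0.496)/0.015
Step 3: t = (14.68 - 2.016)/0.015
Step 4: t = 12.67/0.015 = 844.5 s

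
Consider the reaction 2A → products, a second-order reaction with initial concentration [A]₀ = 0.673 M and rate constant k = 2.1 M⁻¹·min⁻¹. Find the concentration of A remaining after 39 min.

0.01199 M

Step 1: For a second-order reaction: 1/[A] = 1/[A]₀ + kt
Step 2: 1/[A] = 1/0.673 + 2.1 × 39
Step 3: 1/[A] = 1.486 + 81.9 = 83.39
Step 4: [A] = 1/83.39 = 0.01199 M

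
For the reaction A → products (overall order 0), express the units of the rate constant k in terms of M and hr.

M·hr⁻¹

Step 1: For overall order n, rate = k × (concentration)^n.
Step 2: Rate has units M·hr⁻¹; concentration term has units M^0.
Step 3: k = rate / (concentration)^n, so units of k = M^(1-0)·hr⁻¹ = M·hr⁻¹.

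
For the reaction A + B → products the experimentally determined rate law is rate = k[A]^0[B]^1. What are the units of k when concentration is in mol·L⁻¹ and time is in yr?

yr⁻¹

Step 1: Overall order = 0 + 1 = 1.
Step 2: rate has units mol·L⁻¹·yr⁻¹; [A]^0[B]^1 has units (mol·L⁻¹)^1.
Step 3: k = rate/([A]^0[B]^1), so units of k = (mol·L⁻¹)^(1-1)·yr⁻¹ = yr⁻¹.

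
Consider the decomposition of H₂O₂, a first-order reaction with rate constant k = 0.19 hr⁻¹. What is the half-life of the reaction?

3.648 hr

Step 1: For a first-order reaction, t₁/₂ = ln(2)/k
Step 2: t₁/₂ = ln(2)/0.19
Step 3: t₁/₂ = 0.6931/0.19 = 3.648 hr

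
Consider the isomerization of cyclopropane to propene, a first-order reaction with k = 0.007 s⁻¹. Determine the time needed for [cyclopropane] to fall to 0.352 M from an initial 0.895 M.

133.3 s

Step 1: For first-order: t = ln([cyclopropane]₀/[cyclopropane])/k
Step 2: t = ln(0.895/0.352)/0.007
Step 3: t = ln(2.543)/0.007
Step 4: t = 0.9332/0.007 = 133.3 s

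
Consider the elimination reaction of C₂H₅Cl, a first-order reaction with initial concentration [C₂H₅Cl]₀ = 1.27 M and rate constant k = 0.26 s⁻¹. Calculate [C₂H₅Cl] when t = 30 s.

0.0005204 M

Step 1: For a first-order reaction: [C₂H₅Cl] = [C₂H₅Cl]₀ × e^(-kt)
Step 2: [C₂H₅Cl] = 1.27 × e^(-0.26 × 30)
Step 3: [C₂H₅Cl] = 1.27 × e^(-7.8)
Step 4: [C₂H₅Cl] = 1.27 × 0.000409735 = 0.0005204 M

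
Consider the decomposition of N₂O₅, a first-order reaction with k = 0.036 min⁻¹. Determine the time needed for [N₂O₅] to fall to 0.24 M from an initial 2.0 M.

58.9 min

Step 1: For first-order: t = ln([N₂O₅]₀/[N₂O₅])/k
Step 2: t = ln(2.0/0.24)/0.036
Step 3: t = ln(8.333)/0.036
Step 4: t = 2.12/0.036 = 58.9 min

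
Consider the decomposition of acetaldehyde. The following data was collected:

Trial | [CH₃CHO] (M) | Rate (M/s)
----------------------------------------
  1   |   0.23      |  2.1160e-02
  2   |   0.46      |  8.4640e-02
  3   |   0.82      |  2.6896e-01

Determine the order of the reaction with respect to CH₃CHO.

second order (2)

Step 1: Compare trials to find order n where rate₂/rate₁ = ([CH₃CHO]₂/[CH₃CHO]₁)^n
Step 2: rate₂/rate₁ = 8.4640e-02/2.1160e-02 = 4
Step 3: [CH₃CHO]₂/[CH₃CHO]₁ = 0.46/0.23 = 2
Step 4: n = ln(4)/ln(2) = 2.00 ≈ 2
Step 5: The reaction is second order in CH₃CHO.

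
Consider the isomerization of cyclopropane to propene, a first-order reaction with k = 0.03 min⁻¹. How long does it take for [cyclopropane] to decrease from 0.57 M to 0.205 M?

34.09 min

Step 1: For first-order: t = ln([cyclopropane]₀/[cyclopropane])/k
Step 2: t = ln(0.57/0.205)/0.03
Step 3: t = ln(2.78)/0.03
Step 4: t = 1.023/0.03 = 34.09 min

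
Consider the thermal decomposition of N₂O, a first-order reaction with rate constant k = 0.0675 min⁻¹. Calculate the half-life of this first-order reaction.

10.27 min

Step 1: For a first-order reaction, t₁/₂ = ln(2)/k
Step 2: t₁/₂ = ln(2)/0.0675
Step 3: t₁/₂ = 0.6931/0.0675 = 10.27 min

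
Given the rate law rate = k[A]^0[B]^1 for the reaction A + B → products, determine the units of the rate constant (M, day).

day⁻¹

Step 1: Overall order = 0 + 1 = 1.
Step 2: rate has units M·day⁻¹; [A]^0[B]^1 has units M^1.
Step 3: k = rate/([A]^0[B]^1), so units of k = M^(1-1)·day⁻¹ = day⁻¹.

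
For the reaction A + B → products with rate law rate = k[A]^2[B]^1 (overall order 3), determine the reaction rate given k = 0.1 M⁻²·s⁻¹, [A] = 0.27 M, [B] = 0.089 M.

0.0006488 M/s

Step 1: The rate law is rate = k[A]^2[B]^1, overall order = 2+1 = 3
Step 2: Substitute values: rate = 0.1 × (0.27)^2 × (0.089)^1
Step 3: rate = 0.1 × 0.0729 × 0.089 = 0.00064881 M/s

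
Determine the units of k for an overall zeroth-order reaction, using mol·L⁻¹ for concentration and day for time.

mol·L⁻¹·day⁻¹

Step 1: For overall order n, rate = k × (concentration)^n.
Step 2: Rate has units mol·L⁻¹·day⁻¹; concentration term has units (mol·L⁻¹)^0.
Step 3: k = rate / (concentration)^n, so units of k = (mol·L⁻¹)^(1-0)·day⁻¹ = mol·L⁻¹·day⁻¹.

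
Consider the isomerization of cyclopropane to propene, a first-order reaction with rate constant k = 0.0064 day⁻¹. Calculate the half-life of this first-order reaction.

108.3 day

Step 1: For a first-order reaction, t₁/₂ = ln(2)/k
Step 2: t₁/₂ = ln(2)/0.0064
Step 3: t₁/₂ = 0.6931/0.0064 = 108.3 day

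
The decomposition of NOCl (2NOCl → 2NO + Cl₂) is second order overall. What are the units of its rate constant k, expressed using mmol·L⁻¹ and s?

(mmol·L⁻¹)⁻¹·s⁻¹

Step 1: For overall order n, rate = k × (concentration)^n.
Step 2: Rate has units mmol·L⁻¹·s⁻¹; concentration term has units (mmol·L⁻¹)^2.
Step 3: k = rate / (concentration)^n, so units of k = (mmol·L⁻¹)^(1-2)·s⁻¹ = (mmol·L⁻¹)⁻¹·s⁻¹.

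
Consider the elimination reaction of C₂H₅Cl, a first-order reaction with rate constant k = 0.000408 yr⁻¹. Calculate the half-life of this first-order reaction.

1699 yr

Step 1: For a first-order reaction, t₁/₂ = ln(2)/k
Step 2: t₁/₂ = ln(2)/0.000408
Step 3: t₁/₂ = 0.6931/0.000408 = 1699 yr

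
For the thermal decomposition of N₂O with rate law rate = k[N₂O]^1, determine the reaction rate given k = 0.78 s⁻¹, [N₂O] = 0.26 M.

0.2028 M/s

Step 1: Identify the rate law: rate = k[N₂O]^1
Step 2: Substitute values: rate = 0.78 × (0.26)^1
Step 3: Calculate: rate = 0.78 × 0.26 = 0.2028 M/s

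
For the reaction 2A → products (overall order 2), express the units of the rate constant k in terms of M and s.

M⁻¹·s⁻¹

Step 1: For overall order n, rate = k × (concentration)^n.
Step 2: Rate has units M·s⁻¹; concentration term has units M^2.
Step 3: k = rate / (concentration)^n, so units of k = M^(1-2)·s⁻¹ = M⁻¹·s⁻¹.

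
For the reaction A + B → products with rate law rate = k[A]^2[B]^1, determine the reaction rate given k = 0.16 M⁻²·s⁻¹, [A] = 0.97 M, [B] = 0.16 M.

0.02409 M/s

Step 1: The rate law is rate = k[A]^2[B]^1
Step 2: Substitute: rate = 0.16 × (0.97)^2 × (0.16)^1
Step 3: rate = 0.16 × 0.9409 × 0.16 = 0.024087 M/s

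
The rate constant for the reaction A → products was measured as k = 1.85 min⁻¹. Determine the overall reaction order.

first order (1)

Step 1: The units of k for an nth-order reaction are (concentration)^(1-n)·(time)⁻¹.
Step 2: Here k has units min⁻¹, so the concentration exponent is 0.
Step 3: 1 - n = 0 ⇒ n = 1. The reaction is first order.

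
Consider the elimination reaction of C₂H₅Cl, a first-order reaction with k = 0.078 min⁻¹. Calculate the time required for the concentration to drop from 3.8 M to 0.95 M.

17.77 min

Step 1: For first-order: t = ln([C₂H₅Cl]₀/[C₂H₅Cl])/k
Step 2: t = ln(3.8/0.95)/0.078
Step 3: t = ln(4)/0.078
Step 4: t = 1.386/0.078 = 17.77 min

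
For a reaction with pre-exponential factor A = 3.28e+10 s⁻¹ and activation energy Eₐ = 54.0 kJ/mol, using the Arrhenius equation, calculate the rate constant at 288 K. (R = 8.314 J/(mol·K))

5.27e+00 s⁻¹

Step 1: Use the Arrhenius equation: k = A × exp(-Eₐ/RT)
Step 2: Convert Eₐ to J/mol: 54.0 kJ/mol = 54000 J/mol
Step 3: Calculate the exponent: -Eₐ/(RT) = -54000/(8.314 × 288) = -22.55232
Step 4: k = 3.28e+10 × exp(-22.55232)
Step 5: k = 3.28e+10 × 1.60565e-10 = 5.2665e+00 s⁻¹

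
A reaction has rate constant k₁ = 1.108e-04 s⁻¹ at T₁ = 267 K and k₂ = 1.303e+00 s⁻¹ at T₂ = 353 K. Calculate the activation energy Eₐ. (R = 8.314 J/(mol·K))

85.4 kJ/mol

Step 1: Use the two-temperature Arrhenius form: ln(k₂/k₁) = -Eₐ/R × (1/T₂ - 1/T₁)
Step 2: ln(k₂/k₁) = ln(1.303e+00/1.108e-04) = ln(11759.9) = 9.37245
Step 3: 1/T₂ - 1/T₁ = 1/353 - 1/267 = -9.124572e-04 K⁻¹
Step 4: Eₐ = -R × ln(k₂/k₁) / (1/T₂ - 1/T₁) = -8.314 × 9.37245 / -9.124572e-04
Step 5: Eₐ = 8.5399e+04 J/mol = 85.4 kJ/mol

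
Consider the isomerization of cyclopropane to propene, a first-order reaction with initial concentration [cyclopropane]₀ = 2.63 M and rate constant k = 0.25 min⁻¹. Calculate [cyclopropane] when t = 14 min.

0.07942 M

Step 1: For a first-order reaction: [cyclopropane] = [cyclopropane]₀ × e^(-kt)
Step 2: [cyclopropane] = 2.63 × e^(-0.25 × 14)
Step 3: [cyclopropane] = 2.63 × e^(-3.5)
Step 4: [cyclopropane] = 2.63 × 0.0301974 = 0.07942 M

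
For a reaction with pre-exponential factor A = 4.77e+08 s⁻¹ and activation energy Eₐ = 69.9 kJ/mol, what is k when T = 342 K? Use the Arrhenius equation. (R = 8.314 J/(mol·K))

1.00e-02 s⁻¹

Step 1: Use the Arrhenius equation: k = A × exp(-Eₐ/RT)
Step 2: Convert Eₐ to J/mol: 69.9 kJ/mol = 69900 J/mol
Step 3: Calculate the exponent: -Eₐ/(RT) = -69900/(8.314 × 342) = -24.58335
Step 4: k = 4.77e+08 × exp(-24.58335)
Step 5: k = 4.77e+08 × 2.10662e-11 = 1.0049e-02 s⁻¹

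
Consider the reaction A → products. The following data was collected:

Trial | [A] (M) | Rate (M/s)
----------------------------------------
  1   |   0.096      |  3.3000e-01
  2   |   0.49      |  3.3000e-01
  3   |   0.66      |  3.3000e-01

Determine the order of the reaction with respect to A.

zeroth order (0)

Step 1: Compare trials - when concentration changes, rate stays constant.
Step 2: rate₂/rate₁ = 3.3000e-01/3.3000e-01 = 1
Step 3: [A]₂/[A]₁ = 0.49/0.096 = 5.104
Step 4: Since rate ratio ≈ (conc ratio)^0, the reaction is zeroth order.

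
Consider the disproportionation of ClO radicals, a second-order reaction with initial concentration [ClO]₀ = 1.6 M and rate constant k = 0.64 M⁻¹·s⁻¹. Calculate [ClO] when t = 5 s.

0.2614 M

Step 1: For a second-order reaction: 1/[ClO] = 1/[ClO]₀ + kt
Step 2: 1/[ClO] = 1/1.6 + 0.64 × 5
Step 3: 1/[ClO] = 0.625 + 3.2 = 3.825
Step 4: [ClO] = 1/3.825 = 0.2614 M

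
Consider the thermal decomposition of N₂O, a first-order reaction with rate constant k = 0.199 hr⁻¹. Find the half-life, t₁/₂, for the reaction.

3.483 hr

Step 1: For a first-order reaction, t₁/₂ = ln(2)/k
Step 2: t₁/₂ = ln(2)/0.199
Step 3: t₁/₂ = 0.6931/0.199 = 3.483 hr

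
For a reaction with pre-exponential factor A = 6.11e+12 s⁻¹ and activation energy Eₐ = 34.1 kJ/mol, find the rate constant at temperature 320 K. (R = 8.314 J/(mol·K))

1.66e+07 s⁻¹

Step 1: Use the Arrhenius equation: k = A × exp(-Eₐ/RT)
Step 2: Convert Eₐ to J/mol: 34.1 kJ/mol = 34100 J/mol
Step 3: Calculate the exponent: -Eₐ/(RT) = -34100/(8.314 × 320) = -12.81724
Step 4: k = 6.11e+12 × exp(-12.81724)
Step 5: k = 6.11e+12 × 2.71358e-06 = 1.6580e+07 s⁻¹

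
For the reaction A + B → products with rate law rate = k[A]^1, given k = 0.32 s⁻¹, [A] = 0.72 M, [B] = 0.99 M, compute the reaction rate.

0.2304 M/s

Step 1: The rate law is rate = k[A]^1
Step 2: Note that the rate does not depend on [B] (zero order in B).
Step 3: rate = 0.32 × (0.72)^1 = 0.2304 M/s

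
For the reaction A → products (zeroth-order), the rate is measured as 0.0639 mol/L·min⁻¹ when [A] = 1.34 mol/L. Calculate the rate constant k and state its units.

0.0639 mol/L·min⁻¹

Step 1: For a zeroth-order reaction, rate = k (independent of concentration).
Step 2: k = rate = 0.0639 mol/L·min⁻¹.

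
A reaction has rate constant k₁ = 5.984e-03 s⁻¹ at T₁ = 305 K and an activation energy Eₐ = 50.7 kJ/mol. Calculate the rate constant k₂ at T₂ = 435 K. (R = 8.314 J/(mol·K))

2.355e+00 s⁻¹

Step 1: Use the two-temperature Arrhenius form: ln(k₂/k₁) = -Eₐ/R × (1/T₂ - 1/T₁)
Step 2: Convert Eₐ to J/mol: 50.7 kJ/mol = 50700 J/mol
Step 3: 1/T₂ - 1/T₁ = 1/435 - 1/305 = -9.798379e-04 K⁻¹
Step 4: ln(k₂/k₁) = -50700/8.314 × -9.798379e-04 = 5.97520
Step 5: k₂ = k₁ × exp(5.97520) = 5.984e-03 × 3.93547e+02 = 2.355e+00 s⁻¹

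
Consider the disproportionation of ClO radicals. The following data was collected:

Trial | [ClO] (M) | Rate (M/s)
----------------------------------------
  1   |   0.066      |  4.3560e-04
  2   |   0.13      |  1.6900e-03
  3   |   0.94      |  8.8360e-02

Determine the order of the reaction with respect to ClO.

second order (2)

Step 1: Compare trials to find order n where rate₂/rate₁ = ([ClO]₂/[ClO]₁)^n
Step 2: rate₂/rate₁ = 1.6900e-03/4.3560e-04 = 3.88
Step 3: [ClO]₂/[ClO]₁ = 0.13/0.066 = 1.97
Step 4: n = ln(3.88)/ln(1.97) = 2.00 ≈ 2
Step 5: The reaction is second order in ClO.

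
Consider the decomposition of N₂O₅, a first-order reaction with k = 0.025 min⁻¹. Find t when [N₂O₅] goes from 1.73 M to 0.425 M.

56.15 min

Step 1: For first-order: t = ln([N₂O₅]₀/[N₂O₅])/k
Step 2: t = ln(1.73/0.425)/0.025
Step 3: t = ln(4.071)/0.025
Step 4: t = 1.404/0.025 = 56.15 min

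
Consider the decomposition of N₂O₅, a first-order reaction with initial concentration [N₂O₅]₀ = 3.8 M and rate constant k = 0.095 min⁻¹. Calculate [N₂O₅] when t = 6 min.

2.149 M

Step 1: For a first-order reaction: [N₂O₅] = [N₂O₅]₀ × e^(-kt)
Step 2: [N₂O₅] = 3.8 × e^(-0.095 × 6)
Step 3: [N₂O₅] = 3.8 × e^(-0.57)
Step 4: [N₂O₅] = 3.8 × 0.565525 = 2.149 M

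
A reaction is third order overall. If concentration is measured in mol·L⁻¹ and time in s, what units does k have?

(mol·L⁻¹)⁻²·s⁻¹

Step 1: For overall order n, rate = k × (concentration)^n.
Step 2: Rate has units mol·L⁻¹·s⁻¹; concentration term has units (mol·L⁻¹)^3.
Step 3: k = rate / (concentration)^n, so units of k = (mol·L⁻¹)^(1-3)·s⁻¹ = (mol·L⁻¹)⁻²·s⁻¹.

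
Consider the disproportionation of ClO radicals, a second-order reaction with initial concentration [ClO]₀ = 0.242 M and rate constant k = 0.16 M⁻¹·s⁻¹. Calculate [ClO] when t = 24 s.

0.1254 M

Step 1: For a second-order reaction: 1/[ClO] = 1/[ClO]₀ + kt
Step 2: 1/[ClO] = 1/0.242 + 0.16 × 24
Step 3: 1/[ClO] = 4.132 + 3.84 = 7.972
Step 4: [ClO] = 1/7.972 = 0.1254 M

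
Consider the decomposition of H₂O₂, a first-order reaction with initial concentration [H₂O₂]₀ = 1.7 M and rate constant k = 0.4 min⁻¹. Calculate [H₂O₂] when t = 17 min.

0.001893 M

Step 1: For a first-order reaction: [H₂O₂] = [H₂O₂]₀ × e^(-kt)
Step 2: [H₂O₂] = 1.7 × e^(-0.4 × 17)
Step 3: [H₂O₂] = 1.7 × e^(-6.8)
Step 4: [H₂O₂] = 1.7 × 0.00111378 = 0.001893 M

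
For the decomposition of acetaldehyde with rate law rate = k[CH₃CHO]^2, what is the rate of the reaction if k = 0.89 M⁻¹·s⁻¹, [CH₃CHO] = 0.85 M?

0.643 M/s

Step 1: Identify the rate law: rate = k[CH₃CHO]^2
Step 2: Substitute values: rate = 0.89 × (0.85)^2
Step 3: Calculate: rate = 0.89 × 0.7225 = 0.643025 M/s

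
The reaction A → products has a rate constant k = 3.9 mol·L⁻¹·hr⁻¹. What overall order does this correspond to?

zeroth order (0)

Step 1: The units of k for an nth-order reaction are (concentration)^(1-n)·(time)⁻¹.
Step 2: Here k has units mol·L⁻¹·hr⁻¹, so the concentration exponent is 1.
Step 3: 1 - n = 1 ⇒ n = 0. The reaction is zeroth order.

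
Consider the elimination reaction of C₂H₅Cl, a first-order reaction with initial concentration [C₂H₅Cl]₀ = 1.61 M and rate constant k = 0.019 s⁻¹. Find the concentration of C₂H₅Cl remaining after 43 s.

0.7112 M

Step 1: For a first-order reaction: [C₂H₅Cl] = [C₂H₅Cl]₀ × e^(-kt)
Step 2: [C₂H₅Cl] = 1.61 × e^(-0.019 × 43)
Step 3: [C₂H₅Cl] = 1.61 × e^(-0.817)
Step 4: [C₂H₅Cl] = 1.61 × 0.441755 = 0.7112 M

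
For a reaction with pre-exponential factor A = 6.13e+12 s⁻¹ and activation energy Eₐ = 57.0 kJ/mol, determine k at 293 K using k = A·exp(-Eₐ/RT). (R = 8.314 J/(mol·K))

4.22e+02 s⁻¹

Step 1: Use the Arrhenius equation: k = A × exp(-Eₐ/RT)
Step 2: Convert Eₐ to J/mol: 57.0 kJ/mol = 57000 J/mol
Step 3: Calculate the exponent: -Eₐ/(RT) = -57000/(8.314 × 293) = -23.39900
Step 4: k = 6.13e+12 × exp(-23.39900)
Step 5: k = 6.13e+12 × 6.88563e-11 = 4.2209e+02 s⁻¹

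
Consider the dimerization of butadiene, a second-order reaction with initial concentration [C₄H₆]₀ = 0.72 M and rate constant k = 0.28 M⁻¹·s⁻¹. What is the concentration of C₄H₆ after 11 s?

0.2238 M

Step 1: For a second-order reaction: 1/[C₄H₆] = 1/[C₄H₆]₀ + kt
Step 2: 1/[C₄H₆] = 1/0.72 + 0.28 × 11
Step 3: 1/[C₄H₆] = 1.389 + 3.08 = 4.469
Step 4: [C₄H₆] = 1/4.469 = 0.2238 M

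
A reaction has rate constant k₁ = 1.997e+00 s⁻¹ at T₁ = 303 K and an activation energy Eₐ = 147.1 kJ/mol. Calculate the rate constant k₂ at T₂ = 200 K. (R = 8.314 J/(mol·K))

1.738e-13 s⁻¹

Step 1: Use the two-temperature Arrhenius form: ln(k₂/k₁) = -Eₐ/R × (1/T₂ - 1/T₁)
Step 2: Convert Eₐ to J/mol: 147.1 kJ/mol = 147100 J/mol
Step 3: 1/T₂ - 1/T₁ = 1/200 - 1/303 = 1.699670e-03 K⁻¹
Step 4: ln(k₂/k₁) = -147100/8.314 × 1.699670e-03 = -30.07234
Step 5: k₂ = k₁ × exp(-30.07234) = 1.997e+00 × 8.70460e-14 = 1.738e-13 s⁻¹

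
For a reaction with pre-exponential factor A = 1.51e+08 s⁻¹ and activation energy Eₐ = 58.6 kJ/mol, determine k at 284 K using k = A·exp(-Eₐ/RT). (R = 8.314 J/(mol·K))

2.52e-03 s⁻¹

Step 1: Use the Arrhenius equation: k = A × exp(-Eₐ/RT)
Step 2: Convert Eₐ to J/mol: 58.6 kJ/mol = 58600 J/mol
Step 3: Calculate the exponent: -Eₐ/(RT) = -58600/(8.314 × 284) = -24.81814
Step 4: k = 1.51e+08 × exp(-24.81814)
Step 5: k = 1.51e+08 × 1.66578e-11 = 2.5153e-03 s⁻¹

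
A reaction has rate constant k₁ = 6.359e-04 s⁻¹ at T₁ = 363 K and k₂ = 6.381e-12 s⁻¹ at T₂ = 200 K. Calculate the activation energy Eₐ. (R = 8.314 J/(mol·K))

68.2 kJ/mol

Step 1: Use the two-temperature Arrhenius form: ln(k₂/k₁) = -Eₐ/R × (1/T₂ - 1/T₁)
Step 2: ln(k₂/k₁) = ln(6.381e-12/6.359e-04) = ln(1.00346e-08) = -18.4172
Step 3: 1/T₂ - 1/T₁ = 1/200 - 1/363 = 2.245179e-03 K⁻¹
Step 4: Eₐ = -R × ln(k₂/k₁) / (1/T₂ - 1/T₁) = -8.314 × -18.4172 / 2.245179e-03
Step 5: Eₐ = 6.8200e+04 J/mol = 68.2 kJ/mol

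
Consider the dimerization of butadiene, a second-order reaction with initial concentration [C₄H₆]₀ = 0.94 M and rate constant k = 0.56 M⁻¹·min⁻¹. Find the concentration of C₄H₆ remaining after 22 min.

0.07472 M

Step 1: For a second-order reaction: 1/[C₄H₆] = 1/[C₄H₆]₀ + kt
Step 2: 1/[C₄H₆] = 1/0.94 + 0.56 × 22
Step 3: 1/[C₄H₆] = 1.064 + 12.32 = 13.38
Step 4: [C₄H₆] = 1/13.38 = 0.07472 M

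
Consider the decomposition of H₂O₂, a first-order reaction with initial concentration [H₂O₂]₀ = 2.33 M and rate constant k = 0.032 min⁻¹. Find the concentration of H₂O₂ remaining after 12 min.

1.587 M

Step 1: For a first-order reaction: [H₂O₂] = [H₂O₂]₀ × e^(-kt)
Step 2: [H₂O₂] = 2.33 × e^(-0.032 × 12)
Step 3: [H₂O₂] = 2.33 × e^(-0.384)
Step 4: [H₂O₂] = 2.33 × 0.681131 = 1.587 M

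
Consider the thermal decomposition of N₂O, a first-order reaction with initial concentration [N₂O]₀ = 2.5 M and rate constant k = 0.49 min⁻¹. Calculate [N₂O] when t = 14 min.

0.002622 M

Step 1: For a first-order reaction: [N₂O] = [N₂O]₀ × e^(-kt)
Step 2: [N₂O] = 2.5 × e^(-0.49 × 14)
Step 3: [N₂O] = 2.5 × e^(-6.86)
Step 4: [N₂O] = 2.5 × 0.00104891 = 0.002622 M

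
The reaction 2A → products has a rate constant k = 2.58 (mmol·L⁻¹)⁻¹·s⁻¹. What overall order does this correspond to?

second order (2)

Step 1: The units of k for an nth-order reaction are (concentration)^(1-n)·(time)⁻¹.
Step 2: Here k has units (mmol·L⁻¹)⁻¹·s⁻¹, so the concentration exponent is -1.
Step 3: 1 - n = -1 ⇒ n = 2. The reaction is second order.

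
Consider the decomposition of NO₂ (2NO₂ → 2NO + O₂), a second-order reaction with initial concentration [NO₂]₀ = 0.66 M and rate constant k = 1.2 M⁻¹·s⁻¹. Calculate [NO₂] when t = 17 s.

0.04563 M

Step 1: For a second-order reaction: 1/[NO₂] = 1/[NO₂]₀ + kt
Step 2: 1/[NO₂] = 1/0.66 + 1.2 × 17
Step 3: 1/[NO₂] = 1.515 + 20.4 = 21.92
Step 4: [NO₂] = 1/21.92 = 0.04563 M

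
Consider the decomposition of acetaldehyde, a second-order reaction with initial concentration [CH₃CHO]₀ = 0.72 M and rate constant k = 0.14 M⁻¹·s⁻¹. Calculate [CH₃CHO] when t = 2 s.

0.5992 M

Step 1: For a second-order reaction: 1/[CH₃CHO] = 1/[CH₃CHO]₀ + kt
Step 2: 1/[CH₃CHO] = 1/0.72 + 0.14 × 2
Step 3: 1/[CH₃CHO] = 1.389 + 0.28 = 1.669
Step 4: [CH₃CHO] = 1/1.669 = 0.5992 M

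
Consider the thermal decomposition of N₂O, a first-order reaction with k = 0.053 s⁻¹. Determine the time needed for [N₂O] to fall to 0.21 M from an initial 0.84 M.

26.16 s

Step 1: For first-order: t = ln([N₂O]₀/[N₂O])/k
Step 2: t = ln(0.84/0.21)/0.053
Step 3: t = ln(4)/0.053
Step 4: t = 1.386/0.053 = 26.16 s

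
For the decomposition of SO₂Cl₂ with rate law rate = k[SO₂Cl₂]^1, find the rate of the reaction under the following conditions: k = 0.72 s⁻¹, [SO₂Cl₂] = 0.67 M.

0.4824 M/s

Step 1: Identify the rate law: rate = k[SO₂Cl₂]^1
Step 2: Substitute values: rate = 0.72 × (0.67)^1
Step 3: Calculate: rate = 0.72 × 0.67 = 0.4824 M/s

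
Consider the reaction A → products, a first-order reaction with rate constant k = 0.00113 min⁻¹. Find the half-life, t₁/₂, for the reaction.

613.4 min

Step 1: For a first-order reaction, t₁/₂ = ln(2)/k
Step 2: t₁/₂ = ln(2)/0.00113
Step 3: t₁/₂ = 0.6931/0.00113 = 613.4 min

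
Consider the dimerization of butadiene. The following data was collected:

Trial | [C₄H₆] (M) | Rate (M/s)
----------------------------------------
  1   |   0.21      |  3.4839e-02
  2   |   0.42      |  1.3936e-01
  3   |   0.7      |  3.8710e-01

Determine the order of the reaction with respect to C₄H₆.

second order (2)

Step 1: Compare trials to find order n where rate₂/rate₁ = ([C₄H₆]₂/[C₄H₆]₁)^n
Step 2: rate₂/rate₁ = 1.3936e-01/3.4839e-02 = 4
Step 3: [C₄H₆]₂/[C₄H₆]₁ = 0.42/0.21 = 2
Step 4: n = ln(4)/ln(2) = 2.00 ≈ 2
Step 5: The reaction is second order in C₄H₆.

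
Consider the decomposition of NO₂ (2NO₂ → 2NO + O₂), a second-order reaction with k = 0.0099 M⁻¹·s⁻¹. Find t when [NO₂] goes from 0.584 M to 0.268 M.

203.9 s

Step 1: For second-order: t = (1/[NO₂] - 1/[NO₂]₀)/k
Step 2: t = (1/0.268 - 1/0.584)/0.0099
Step 3: t = (3.731 - 1.712)/0.0099
Step 4: t = 2.019/0.0099 = 203.9 s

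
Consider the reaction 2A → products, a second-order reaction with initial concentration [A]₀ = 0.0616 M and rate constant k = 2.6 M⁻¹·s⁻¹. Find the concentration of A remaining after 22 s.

0.01362 M

Step 1: For a second-order reaction: 1/[A] = 1/[A]₀ + kt
Step 2: 1/[A] = 1/0.0616 + 2.6 × 22
Step 3: 1/[A] = 16.23 + 57.2 = 73.43
Step 4: [A] = 1/73.43 = 0.01362 M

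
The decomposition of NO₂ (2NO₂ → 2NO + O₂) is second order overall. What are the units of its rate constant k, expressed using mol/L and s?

(mol/L)⁻¹·s⁻¹

Step 1: For overall order n, rate = k × (concentration)^n.
Step 2: Rate has units mol/L·s⁻¹; concentration term has units (mol/L)^2.
Step 3: k = rate / (concentration)^n, so units of k = (mol/L)^(1-2)·s⁻¹ = (mol/L)⁻¹·s⁻¹.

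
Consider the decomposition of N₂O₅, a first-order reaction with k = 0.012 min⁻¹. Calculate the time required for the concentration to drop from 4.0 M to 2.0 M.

57.76 min

Step 1: For first-order: t = ln([N₂O₅]₀/[N₂O₅])/k
Step 2: t = ln(4.0/2.0)/0.012
Step 3: t = ln(2)/0.012
Step 4: t = 0.6931/0.012 = 57.76 min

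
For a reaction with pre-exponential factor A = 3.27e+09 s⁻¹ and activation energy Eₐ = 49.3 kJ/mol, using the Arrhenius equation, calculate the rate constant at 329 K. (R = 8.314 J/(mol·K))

4.86e+01 s⁻¹

Step 1: Use the Arrhenius equation: k = A × exp(-Eₐ/RT)
Step 2: Convert Eₐ to J/mol: 49.3 kJ/mol = 49300 J/mol
Step 3: Calculate the exponent: -Eₐ/(RT) = -49300/(8.314 × 329) = -18.02358
Step 4: k = 3.27e+09 × exp(-18.02358)
Step 5: k = 3.27e+09 × 1.48751e-08 = 4.8642e+01 s⁻¹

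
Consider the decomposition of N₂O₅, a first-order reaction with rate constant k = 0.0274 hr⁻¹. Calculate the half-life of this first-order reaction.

25.3 hr

Step 1: For a first-order reaction, t₁/₂ = ln(2)/k
Step 2: t₁/₂ = ln(2)/0.0274
Step 3: t₁/₂ = 0.6931/0.0274 = 25.3 hr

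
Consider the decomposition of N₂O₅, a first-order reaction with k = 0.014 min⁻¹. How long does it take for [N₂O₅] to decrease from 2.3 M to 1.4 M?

35.46 min

Step 1: For first-order: t = ln([N₂O₅]₀/[N₂O₅])/k
Step 2: t = ln(2.3/1.4)/0.014
Step 3: t = ln(1.643)/0.014
Step 4: t = 0.4964/0.014 = 35.46 min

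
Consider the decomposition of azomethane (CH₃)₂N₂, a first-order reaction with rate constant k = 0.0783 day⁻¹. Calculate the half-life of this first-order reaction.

8.852 day

Step 1: For a first-order reaction, t₁/₂ = ln(2)/k
Step 2: t₁/₂ = ln(2)/0.0783
Step 3: t₁/₂ = 0.6931/0.0783 = 8.852 day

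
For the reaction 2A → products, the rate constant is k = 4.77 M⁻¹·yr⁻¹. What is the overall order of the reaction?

second order (2)

Step 1: The units of k for an nth-order reaction are (concentration)^(1-n)·(time)⁻¹.
Step 2: Here k has units M⁻¹·yr⁻¹, so the concentration exponent is -1.
Step 3: 1 - n = -1 ⇒ n = 2. The reaction is second order.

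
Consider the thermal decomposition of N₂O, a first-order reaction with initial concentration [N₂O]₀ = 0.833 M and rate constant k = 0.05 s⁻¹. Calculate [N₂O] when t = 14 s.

0.4137 M

Step 1: For a first-order reaction: [N₂O] = [N₂O]₀ × e^(-kt)
Step 2: [N₂O] = 0.833 × e^(-0.05 × 14)
Step 3: [N₂O] = 0.833 × e^(-0.7)
Step 4: [N₂O] = 0.833 × 0.496585 = 0.4137 M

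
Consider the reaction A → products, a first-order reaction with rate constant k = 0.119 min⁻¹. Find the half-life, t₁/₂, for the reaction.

5.825 min

Step 1: For a first-order reaction, t₁/₂ = ln(2)/k
Step 2: t₁/₂ = ln(2)/0.119
Step 3: t₁/₂ = 0.6931/0.119 = 5.825 min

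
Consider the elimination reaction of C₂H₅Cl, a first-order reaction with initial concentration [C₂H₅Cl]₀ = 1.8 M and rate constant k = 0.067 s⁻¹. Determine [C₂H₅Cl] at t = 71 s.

0.01546 M

Step 1: For a first-order reaction: [C₂H₅Cl] = [C₂H₅Cl]₀ × e^(-kt)
Step 2: [C₂H₅Cl] = 1.8 × e^(-0.067 × 71)
Step 3: [C₂H₅Cl] = 1.8 × e^(-4.757)
Step 4: [C₂H₅Cl] = 1.8 × 0.00859134 = 0.01546 M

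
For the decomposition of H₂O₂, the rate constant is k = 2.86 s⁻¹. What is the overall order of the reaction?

first order (1)

Step 1: The units of k for an nth-order reaction are (concentration)^(1-n)·(time)⁻¹.
Step 2: Here k has units s⁻¹, so the concentration exponent is 0.
Step 3: 1 - n = 0 ⇒ n = 1. The reaction is first order.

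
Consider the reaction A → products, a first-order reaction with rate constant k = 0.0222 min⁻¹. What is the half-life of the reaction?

31.22 min

Step 1: For a first-order reaction, t₁/₂ = ln(2)/k
Step 2: t₁/₂ = ln(2)/0.0222
Step 3: t₁/₂ = 0.6931/0.0222 = 31.22 min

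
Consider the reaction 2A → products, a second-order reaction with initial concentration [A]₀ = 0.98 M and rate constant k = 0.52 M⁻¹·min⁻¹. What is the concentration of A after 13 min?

0.1285 M

Step 1: For a second-order reaction: 1/[A] = 1/[A]₀ + kt
Step 2: 1/[A] = 1/0.98 + 0.52 × 13
Step 3: 1/[A] = 1.02 + 6.76 = 7.78
Step 4: [A] = 1/7.78 = 0.1285 M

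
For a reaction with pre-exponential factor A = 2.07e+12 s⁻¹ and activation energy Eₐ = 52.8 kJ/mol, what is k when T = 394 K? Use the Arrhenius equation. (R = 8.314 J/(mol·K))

2.07e+05 s⁻¹

Step 1: Use the Arrhenius equation: k = A × exp(-Eₐ/RT)
Step 2: Convert Eₐ to J/mol: 52.8 kJ/mol = 52800 J/mol
Step 3: Calculate the exponent: -Eₐ/(RT) = -52800/(8.314 × 394) = -16.11861
Step 4: k = 2.07e+12 × exp(-16.11861)
Step 5: k = 2.07e+12 × 9.99486e-08 = 2.0689e+05 s⁻¹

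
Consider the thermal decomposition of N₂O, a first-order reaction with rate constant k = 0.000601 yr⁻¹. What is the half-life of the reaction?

1153 yr

Step 1: For a first-order reaction, t₁/₂ = ln(2)/k
Step 2: t₁/₂ = ln(2)/0.000601
Step 3: t₁/₂ = 0.6931/0.000601 = 1153 yr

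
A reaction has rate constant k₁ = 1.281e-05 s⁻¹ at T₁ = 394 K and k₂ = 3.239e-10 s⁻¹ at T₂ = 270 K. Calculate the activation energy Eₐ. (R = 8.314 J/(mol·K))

75.5 kJ/mol

Step 1: Use the two-temperature Arrhenius form: ln(k₂/k₁) = -Eₐ/R × (1/T₂ - 1/T₁)
Step 2: ln(k₂/k₁) = ln(3.239e-10/1.281e-05) = ln(2.52849e-05) = -10.5853
Step 3: 1/T₂ - 1/T₁ = 1/270 - 1/394 = 1.165633e-03 K⁻¹
Step 4: Eₐ = -R × ln(k₂/k₁) / (1/T₂ - 1/T₁) = -8.314 × -10.5853 / 1.165633e-03
Step 5: Eₐ = 7.5501e+04 J/mol = 75.5 kJ/mol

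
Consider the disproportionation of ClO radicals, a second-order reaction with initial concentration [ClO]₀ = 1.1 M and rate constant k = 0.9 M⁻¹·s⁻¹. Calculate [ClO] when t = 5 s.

0.1849 M

Step 1: For a second-order reaction: 1/[ClO] = 1/[ClO]₀ + kt
Step 2: 1/[ClO] = 1/1.1 + 0.9 × 5
Step 3: 1/[ClO] = 0.9091 + 4.5 = 5.409
Step 4: [ClO] = 1/5.409 = 0.1849 M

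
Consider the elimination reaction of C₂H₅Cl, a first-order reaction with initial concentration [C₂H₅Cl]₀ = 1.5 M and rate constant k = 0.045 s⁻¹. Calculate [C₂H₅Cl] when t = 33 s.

0.3398 M

Step 1: For a first-order reaction: [C₂H₅Cl] = [C₂H₅Cl]₀ × e^(-kt)
Step 2: [C₂H₅Cl] = 1.5 × e^(-0.045 × 33)
Step 3: [C₂H₅Cl] = 1.5 × e^(-1.485)
Step 4: [C₂H₅Cl] = 1.5 × 0.226502 = 0.3398 M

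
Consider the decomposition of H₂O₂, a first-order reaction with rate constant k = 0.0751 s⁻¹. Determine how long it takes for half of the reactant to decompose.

9.23 s

Step 1: For a first-order reaction, t₁/₂ = ln(2)/k
Step 2: t₁/₂ = ln(2)/0.0751
Step 3: t₁/₂ = 0.6931/0.0751 = 9.23 s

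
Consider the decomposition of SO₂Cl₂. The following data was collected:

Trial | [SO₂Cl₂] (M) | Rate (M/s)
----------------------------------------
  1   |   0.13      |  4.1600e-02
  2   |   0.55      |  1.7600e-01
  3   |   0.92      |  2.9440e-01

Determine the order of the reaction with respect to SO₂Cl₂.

first order (1)

Step 1: Compare trials to find order n where rate₂/rate₁ = ([SO₂Cl₂]₂/[SO₂Cl₂]₁)^n
Step 2: rate₂/rate₁ = 1.7600e-01/4.1600e-02 = 4.231
Step 3: [SO₂Cl₂]₂/[SO₂Cl₂]₁ = 0.55/0.13 = 4.231
Step 4: n = ln(4.231)/ln(4.231) = 1.00 ≈ 1
Step 5: The reaction is first order in SO₂Cl₂.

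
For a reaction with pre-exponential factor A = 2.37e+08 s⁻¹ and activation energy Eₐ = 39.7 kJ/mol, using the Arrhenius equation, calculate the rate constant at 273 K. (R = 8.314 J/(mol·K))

6.00e+00 s⁻¹

Step 1: Use the Arrhenius equation: k = A × exp(-Eₐ/RT)
Step 2: Convert Eₐ to J/mol: 39.7 kJ/mol = 39700 J/mol
Step 3: Calculate the exponent: -Eₐ/(RT) = -39700/(8.314 × 273) = -17.49113
Step 4: k = 2.37e+08 × exp(-17.49113)
Step 5: k = 2.37e+08 × 2.53337e-08 = 6.0041e+00 s⁻¹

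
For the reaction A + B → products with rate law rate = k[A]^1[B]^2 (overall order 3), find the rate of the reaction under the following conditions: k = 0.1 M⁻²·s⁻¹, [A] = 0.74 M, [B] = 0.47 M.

0.01635 M/s

Step 1: The rate law is rate = k[A]^1[B]^2, overall order = 1+2 = 3
Step 2: Substitute values: rate = 0.1 × (0.74)^1 × (0.47)^2
Step 3: rate = 0.1 × 0.74 × 0.2209 = 0.0163466 M/s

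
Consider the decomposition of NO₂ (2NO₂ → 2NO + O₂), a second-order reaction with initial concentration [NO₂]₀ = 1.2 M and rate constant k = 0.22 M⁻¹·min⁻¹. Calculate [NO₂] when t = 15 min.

0.2419 M

Step 1: For a second-order reaction: 1/[NO₂] = 1/[NO₂]₀ + kt
Step 2: 1/[NO₂] = 1/1.2 + 0.22 × 15
Step 3: 1/[NO₂] = 0.8333 + 3.3 = 4.133
Step 4: [NO₂] = 1/4.133 = 0.2419 M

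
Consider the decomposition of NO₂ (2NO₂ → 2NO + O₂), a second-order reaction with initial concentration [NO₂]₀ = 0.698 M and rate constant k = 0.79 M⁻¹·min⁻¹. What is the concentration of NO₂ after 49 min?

0.02491 M

Step 1: For a second-order reaction: 1/[NO₂] = 1/[NO₂]₀ + kt
Step 2: 1/[NO₂] = 1/0.698 + 0.79 × 49
Step 3: 1/[NO₂] = 1.433 + 38.71 = 40.14
Step 4: [NO₂] = 1/40.14 = 0.02491 M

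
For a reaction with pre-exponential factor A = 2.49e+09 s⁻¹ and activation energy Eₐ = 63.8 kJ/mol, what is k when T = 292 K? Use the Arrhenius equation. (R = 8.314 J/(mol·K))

9.61e-03 s⁻¹

Step 1: Use the Arrhenius equation: k = A × exp(-Eₐ/RT)
Step 2: Convert Eₐ to J/mol: 63.8 kJ/mol = 63800 J/mol
Step 3: Calculate the exponent: -Eₐ/(RT) = -63800/(8.314 × 292) = -26.28015
Step 4: k = 2.49e+09 × exp(-26.28015)
Step 5: k = 2.49e+09 × 3.86079e-12 = 9.6134e-03 s⁻¹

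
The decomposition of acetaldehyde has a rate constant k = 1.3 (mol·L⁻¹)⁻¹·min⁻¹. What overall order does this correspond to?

second order (2)

Step 1: The units of k for an nth-order reaction are (concentration)^(1-n)·(time)⁻¹.
Step 2: Here k has units (mol·L⁻¹)⁻¹·min⁻¹, so the concentration exponent is -1.
Step 3: 1 - n = -1 ⇒ n = 2. The reaction is second order.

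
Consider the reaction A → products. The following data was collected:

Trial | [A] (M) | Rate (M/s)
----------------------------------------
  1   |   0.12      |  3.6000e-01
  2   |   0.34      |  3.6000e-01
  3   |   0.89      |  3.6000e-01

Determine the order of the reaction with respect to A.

zeroth order (0)

Step 1: Compare trials - when concentration changes, rate stays constant.
Step 2: rate₂/rate₁ = 3.6000e-01/3.6000e-01 = 1
Step 3: [A]₂/[A]₁ = 0.34/0.12 = 2.833
Step 4: Since rate ratio ≈ (conc ratio)^0, the reaction is zeroth order.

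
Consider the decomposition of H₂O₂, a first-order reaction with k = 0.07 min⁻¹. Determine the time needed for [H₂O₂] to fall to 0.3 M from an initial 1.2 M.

19.8 min

Step 1: For first-order: t = ln([H₂O₂]₀/[H₂O₂])/k
Step 2: t = ln(1.2/0.3)/0.07
Step 3: t = ln(4)/0.07
Step 4: t = 1.386/0.07 = 19.8 min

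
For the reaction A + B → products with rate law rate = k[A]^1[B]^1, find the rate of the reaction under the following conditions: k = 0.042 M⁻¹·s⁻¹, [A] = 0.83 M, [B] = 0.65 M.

0.02266 M/s

Step 1: The rate law is rate = k[A]^1[B]^1
Step 2: Substitute: rate = 0.042 × (0.83)^1 × (0.65)^1
Step 3: rate = 0.042 × 0.83 × 0.65 = 0.022659 M/s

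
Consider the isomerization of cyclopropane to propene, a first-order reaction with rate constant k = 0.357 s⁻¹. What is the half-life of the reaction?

1.942 s

Step 1: For a first-order reaction, t₁/₂ = ln(2)/k
Step 2: t₁/₂ = ln(2)/0.357
Step 3: t₁/₂ = 0.6931/0.357 = 1.942 s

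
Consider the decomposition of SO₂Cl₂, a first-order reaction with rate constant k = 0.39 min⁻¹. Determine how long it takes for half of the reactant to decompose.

1.777 min

Step 1: For a first-order reaction, t₁/₂ = ln(2)/k
Step 2: t₁/₂ = ln(2)/0.39
Step 3: t₁/₂ = 0.6931/0.39 = 1.777 min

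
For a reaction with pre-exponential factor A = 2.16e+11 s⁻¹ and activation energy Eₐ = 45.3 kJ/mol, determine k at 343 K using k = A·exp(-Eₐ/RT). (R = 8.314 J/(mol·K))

2.73e+04 s⁻¹

Step 1: Use the Arrhenius equation: k = A × exp(-Eₐ/RT)
Step 2: Convert Eₐ to J/mol: 45.3 kJ/mol = 45300 J/mol
Step 3: Calculate the exponent: -Eₐ/(RT) = -45300/(8.314 × 343) = -15.88525
Step 4: k = 2.16e+11 × exp(-15.88525)
Step 5: k = 2.16e+11 × 1.26219e-07 = 2.7263e+04 s⁻¹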